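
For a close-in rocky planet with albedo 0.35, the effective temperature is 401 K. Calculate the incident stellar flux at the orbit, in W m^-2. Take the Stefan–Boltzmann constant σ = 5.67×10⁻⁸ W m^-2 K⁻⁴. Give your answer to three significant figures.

9020 W m^-2

Invert the energy balance for S: S = 4σT⁴/(1−α).
σT⁴ = 5.67×10⁻⁸·(401)⁴ = 1466 W m^-2.
S = 4·1466/0.65 = 9022 W m^-2.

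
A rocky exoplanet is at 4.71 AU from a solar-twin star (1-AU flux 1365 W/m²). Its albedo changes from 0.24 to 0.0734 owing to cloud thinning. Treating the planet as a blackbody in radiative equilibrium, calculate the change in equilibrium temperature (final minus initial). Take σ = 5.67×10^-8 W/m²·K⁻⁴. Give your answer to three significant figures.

6.09 kelvin

Flux at the orbit: S = 1365/(4.71)² = 61.53 W/m².
Initial: T₁ = [S(1−0.24)/(4σ)]^(1/4) = 119.8 K.
After:  T₂ = [61.53·0.927/(4σ)]^(1/4) = 125.9 K.
Change: 125.9 − 119.8 = 6.087 K.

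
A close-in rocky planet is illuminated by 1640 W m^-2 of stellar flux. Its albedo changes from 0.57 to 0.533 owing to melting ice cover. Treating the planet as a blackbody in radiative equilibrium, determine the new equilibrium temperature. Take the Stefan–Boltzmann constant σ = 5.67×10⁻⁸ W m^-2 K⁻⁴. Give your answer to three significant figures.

New equilibrium: T₂ = [(1−0.533)·1640/(4σ)]^(1/4) = 241.1 K.

241 kelvin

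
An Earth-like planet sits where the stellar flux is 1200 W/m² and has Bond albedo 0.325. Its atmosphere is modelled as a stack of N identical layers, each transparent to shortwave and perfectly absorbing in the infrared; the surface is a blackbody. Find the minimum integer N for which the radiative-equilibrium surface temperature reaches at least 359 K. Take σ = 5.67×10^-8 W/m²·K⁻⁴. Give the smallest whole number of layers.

OLR = S(1−α)/4 = 202.5 W/m²; the top layer radiates at T_e = 244.5 K.
T_s = (N+1)^(1/4)·T_e ≥ 359 K requires N+1 ≥ (T_s/T_e)⁴ = (359/244.5)⁴ = 4.651.
So N ≥ 3.651; the smallest integer is N = 4.

4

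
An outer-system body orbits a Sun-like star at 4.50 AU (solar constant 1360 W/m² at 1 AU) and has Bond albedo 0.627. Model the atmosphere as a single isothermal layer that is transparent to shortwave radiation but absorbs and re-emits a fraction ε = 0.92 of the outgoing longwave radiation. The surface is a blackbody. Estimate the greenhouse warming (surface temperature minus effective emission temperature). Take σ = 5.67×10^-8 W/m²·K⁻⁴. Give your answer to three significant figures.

17.1 K

Irradiance scales as 1/d², so S = 1360 W/m² × (1/4.50)² = 67.16 W/m².
The planet radiates to space at T_e = [S(1−α)/(4σ)]^(1/4) = 102.5 K.
The surface balance (absorbed SW + ε·downward IR = σT_s⁴) with T_a⁴ = T_s⁴/2 reduces to T_s = T_e·[2/(2−ε)]^¼ = 119.6 K.
The atmosphere warms the surface by 17.07 K.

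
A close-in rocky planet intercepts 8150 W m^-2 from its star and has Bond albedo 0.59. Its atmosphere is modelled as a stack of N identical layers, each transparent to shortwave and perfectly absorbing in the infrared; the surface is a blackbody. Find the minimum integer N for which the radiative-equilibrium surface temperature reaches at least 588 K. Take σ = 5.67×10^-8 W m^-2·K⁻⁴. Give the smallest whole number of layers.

8

The effective emission temperature is T_e = [S(1−α)/(4σ)]^¼ = 348.4 K.
Need (N+1)T_e⁴ ≥ T_s⁴, i.e. N+1 ≥ (588/348.4)⁴ = 8.114.
The minimum whole number is N = 8.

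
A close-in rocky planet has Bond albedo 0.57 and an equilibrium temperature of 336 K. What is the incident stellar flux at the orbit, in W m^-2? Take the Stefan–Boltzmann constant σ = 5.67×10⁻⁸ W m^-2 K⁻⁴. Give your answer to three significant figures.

Invert the energy balance for S: S = 4σT⁴/(1−α).
σT⁴ = 5.67×10⁻⁸·(336)⁴ = 722.7 W m^-2.
So S = 4×722.7/(1−0.57) = 6723 W m^-2.

6720 W m^-2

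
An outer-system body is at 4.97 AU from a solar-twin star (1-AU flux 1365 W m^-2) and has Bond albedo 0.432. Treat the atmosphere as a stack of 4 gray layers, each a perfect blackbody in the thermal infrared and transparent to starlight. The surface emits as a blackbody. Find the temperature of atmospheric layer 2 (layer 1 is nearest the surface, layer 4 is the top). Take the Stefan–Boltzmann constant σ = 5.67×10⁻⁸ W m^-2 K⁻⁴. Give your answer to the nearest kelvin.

Flux at the orbit: S = 1365/(4.97)² = 55.26 W m^-2.
Top-of-atmosphere balance: σT_e⁴ = S(1−α)/4 = 7.847 W m^-2 → T_e = 108.5 K.
Each opaque layer satisfies 2T_j⁴ = T_{j−1}⁴ + T_{j+1}⁴, giving T_k⁴ = (N+1−k)T_e⁴.
T_2 = (3)^(1/4)·108.5 = 142.7 K.

143 K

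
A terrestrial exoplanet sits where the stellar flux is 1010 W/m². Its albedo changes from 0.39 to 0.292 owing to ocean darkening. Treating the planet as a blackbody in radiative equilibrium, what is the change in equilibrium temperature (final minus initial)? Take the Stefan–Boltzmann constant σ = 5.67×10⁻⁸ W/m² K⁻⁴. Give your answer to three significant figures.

Before: T₁ = [1010·0.61/(4σ)]^(1/4) = 228.3 K.
Final:   T₂ = [S(1−0.292)/(4σ)]^(1/4) = 237.0 K.
Change: 237.0 − 228.3 = 8.664 K.

8.66 kelvin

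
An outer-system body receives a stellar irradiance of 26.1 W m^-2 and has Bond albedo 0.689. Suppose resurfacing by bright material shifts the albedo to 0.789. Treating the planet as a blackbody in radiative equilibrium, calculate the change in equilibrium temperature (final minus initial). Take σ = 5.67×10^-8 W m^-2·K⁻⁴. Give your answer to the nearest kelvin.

-7 K

Before: T₁ = [26.10·0.311/(4σ)]^(1/4) = 77.35 K.
After:  T₂ = [26.10·0.211/(4σ)]^(1/4) = 70.20 K.
ΔT = T₂ − T₁ = -7.149 K.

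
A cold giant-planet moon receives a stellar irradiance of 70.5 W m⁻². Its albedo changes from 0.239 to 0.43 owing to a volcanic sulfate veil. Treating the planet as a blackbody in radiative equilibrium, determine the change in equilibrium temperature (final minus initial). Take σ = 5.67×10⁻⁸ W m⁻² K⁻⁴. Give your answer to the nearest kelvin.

Before: T₁ = [70.50·0.761/(4σ)]^(1/4) = 124.0 K.
After:  T₂ = [70.50·0.57/(4σ)]^(1/4) = 115.4 K.
Change: 115.4 − 124.0 = -8.644 K.

-9 K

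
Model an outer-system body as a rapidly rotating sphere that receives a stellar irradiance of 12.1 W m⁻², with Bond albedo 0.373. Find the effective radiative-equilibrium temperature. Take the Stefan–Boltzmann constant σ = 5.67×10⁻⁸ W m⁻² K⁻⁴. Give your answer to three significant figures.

Absorbed flux (global mean): S(1−α)/4 = 12.10·0.627/4 = 1.897 W m⁻².
In equilibrium σT⁴ equals this, so T = 76.05 K.

76.1 K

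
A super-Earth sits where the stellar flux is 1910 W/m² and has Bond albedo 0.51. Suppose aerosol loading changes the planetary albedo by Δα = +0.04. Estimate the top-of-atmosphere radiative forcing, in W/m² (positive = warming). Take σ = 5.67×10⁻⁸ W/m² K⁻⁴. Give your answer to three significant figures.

-19.1 W/m²

The change in absorbed flux is Δ[S(1−α)/4] = −SΔα/4 = -19.10 W/m².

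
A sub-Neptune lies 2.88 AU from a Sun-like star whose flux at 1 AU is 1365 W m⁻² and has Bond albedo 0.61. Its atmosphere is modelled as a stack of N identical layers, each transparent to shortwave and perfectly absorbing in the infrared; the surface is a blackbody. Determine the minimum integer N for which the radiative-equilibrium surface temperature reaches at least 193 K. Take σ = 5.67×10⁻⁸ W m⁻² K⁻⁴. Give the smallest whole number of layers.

4

Irradiance scales as 1/d², so S = 1365 W m⁻² × (1/2.88)² = 164.6 W m⁻².
The effective emission temperature is T_e = [S(1−α)/(4σ)]^¼ = 129.7 K.
Need (N+1)T_e⁴ ≥ T_s⁴, i.e. N+1 ≥ (193/129.7)⁴ = 4.903.
So N ≥ 3.903; the smallest integer is N = 4.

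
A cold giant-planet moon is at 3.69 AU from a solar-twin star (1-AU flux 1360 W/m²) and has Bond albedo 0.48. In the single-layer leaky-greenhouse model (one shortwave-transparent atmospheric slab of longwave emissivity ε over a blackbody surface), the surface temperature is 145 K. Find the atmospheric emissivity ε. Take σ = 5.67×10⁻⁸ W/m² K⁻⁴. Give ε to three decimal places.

0.964

Irradiance scales as 1/d², so S = 1360 W/m² × (1/3.69)² = 99.88 W/m².
Effective temperature: T_e = [S(1−α)/(4σ)]^(1/4) = 123.0 K.
Since (2−ε)/2 = (T_e/T_s)⁴ = 0.5181, ε = 0.9639.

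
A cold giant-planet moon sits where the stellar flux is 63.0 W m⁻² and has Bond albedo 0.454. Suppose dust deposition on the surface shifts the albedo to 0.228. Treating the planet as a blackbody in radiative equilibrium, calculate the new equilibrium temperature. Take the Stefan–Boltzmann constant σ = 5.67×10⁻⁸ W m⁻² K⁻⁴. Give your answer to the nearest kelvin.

With the new albedo, S(1−α₂)/4 = 12.16 W m⁻², so T₂ = 121.0 K.

121 kelvin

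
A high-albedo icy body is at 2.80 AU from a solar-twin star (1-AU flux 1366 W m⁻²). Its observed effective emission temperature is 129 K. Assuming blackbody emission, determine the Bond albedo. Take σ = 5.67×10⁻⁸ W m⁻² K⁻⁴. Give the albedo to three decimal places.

Flux at the orbit: S = 1366/(2.80)² = 174.2 W m⁻².
From σT⁴ = S(1−α)/4 we invert for α: 1−α = 4σT⁴/S.
4σT⁴ = 4·5.67×10⁻⁸·(129)⁴ = 62.81 W m⁻².
Hence α = 1 − 62.81/174.2 = 0.6395.

0.640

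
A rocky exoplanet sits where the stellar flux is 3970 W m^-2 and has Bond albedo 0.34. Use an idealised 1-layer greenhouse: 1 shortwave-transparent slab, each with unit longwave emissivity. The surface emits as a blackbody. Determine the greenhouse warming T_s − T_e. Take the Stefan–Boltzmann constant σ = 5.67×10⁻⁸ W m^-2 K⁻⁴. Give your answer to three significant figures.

62.0 K

OLR = S(1−α)/4 = 655.0 W m^-2; the top layer radiates at T_e = 327.8 K.
Surface: T_s = (2)^¼·T_e = 389.9 K.
So the greenhouse effect raises the surface by 389.9 − 327.8 = 62.03 K.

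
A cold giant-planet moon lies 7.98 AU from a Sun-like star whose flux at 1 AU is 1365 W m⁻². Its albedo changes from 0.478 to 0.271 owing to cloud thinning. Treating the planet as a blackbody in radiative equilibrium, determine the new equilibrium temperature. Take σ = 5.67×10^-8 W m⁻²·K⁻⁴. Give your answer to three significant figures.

Flux at the orbit: S = 1365/(7.98)² = 21.44 W m⁻².
New equilibrium: T₂ = [(1−0.271)·21.44/(4σ)]^(1/4) = 91.11 K.

91.1 K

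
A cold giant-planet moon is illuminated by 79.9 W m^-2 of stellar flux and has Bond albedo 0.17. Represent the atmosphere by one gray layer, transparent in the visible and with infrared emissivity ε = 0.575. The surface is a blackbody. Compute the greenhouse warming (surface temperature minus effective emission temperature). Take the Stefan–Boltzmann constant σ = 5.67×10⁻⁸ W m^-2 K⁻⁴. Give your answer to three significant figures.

11.6 K

Effective emission temperature (TOA balance): σT_e⁴ = S(1−α)/4 = 16.58 W m^-2 → T_e = 130.8 K.
Surface balance with a leaky layer gives σT_s⁴ = σT_e⁴·2/(2−ε), so T_s = T_e·[2/(2−0.575)]^(1/4) = 142.3 K.
The atmosphere warms the surface by 11.56 K.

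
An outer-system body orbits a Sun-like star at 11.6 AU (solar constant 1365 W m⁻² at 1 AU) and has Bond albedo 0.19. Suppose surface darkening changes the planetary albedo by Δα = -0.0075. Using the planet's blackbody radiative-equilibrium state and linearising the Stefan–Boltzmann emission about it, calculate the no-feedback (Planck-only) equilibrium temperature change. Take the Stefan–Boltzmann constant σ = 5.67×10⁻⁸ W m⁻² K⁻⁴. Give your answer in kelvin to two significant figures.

0.18 kelvin

By the inverse-square law, S = 1365/11.6² = 10.14 W m⁻².
Unperturbed T_e = [10.14·(1−0.19)/(4σ)]^¼ = 77.58 K.
ΔF = −(S/4)Δα = −(10.14/4)×(-0.0075) = 0.01902 W m⁻².
The Planck feedback parameter is 4σT_e³ = 0.1059 W m⁻²/K.
Hence the no-feedback warming is ΔF/(4σT_e³) = 0.180 K.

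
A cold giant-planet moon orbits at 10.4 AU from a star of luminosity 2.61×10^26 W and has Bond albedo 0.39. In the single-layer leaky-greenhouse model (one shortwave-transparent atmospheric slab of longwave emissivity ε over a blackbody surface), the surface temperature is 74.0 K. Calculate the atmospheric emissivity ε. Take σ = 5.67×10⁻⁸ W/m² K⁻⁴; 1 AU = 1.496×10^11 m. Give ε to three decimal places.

Orbital distance: d = 10.4 AU = 1.556×10^12 m.
Flux at the orbit: S = L/(4πd²) = 2.61×10^26/(4π·(1.56×10^12)²) = 8.580 W/m².
First, T_e = [8.580·(1−0.39)/(4σ)]^(1/4) = 69.31 K.
Since (2−ε)/2 = (T_e/T_s)⁴ = 0.7696, ε = 0.4608.

0.461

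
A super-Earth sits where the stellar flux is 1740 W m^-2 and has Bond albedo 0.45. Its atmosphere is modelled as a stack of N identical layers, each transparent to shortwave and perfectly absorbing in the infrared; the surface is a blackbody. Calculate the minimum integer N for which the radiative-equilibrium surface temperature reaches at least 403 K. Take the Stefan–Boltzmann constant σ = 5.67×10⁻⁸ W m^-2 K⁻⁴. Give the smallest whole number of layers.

The effective emission temperature is T_e = [S(1−α)/(4σ)]^¼ = 254.9 K.
Since T_s⁴ = (N+1)T_e⁴, we need N ≥ (T_s/T_e)⁴ − 1 = 5.251.
So N ≥ 5.251; the smallest integer is N = 6.

6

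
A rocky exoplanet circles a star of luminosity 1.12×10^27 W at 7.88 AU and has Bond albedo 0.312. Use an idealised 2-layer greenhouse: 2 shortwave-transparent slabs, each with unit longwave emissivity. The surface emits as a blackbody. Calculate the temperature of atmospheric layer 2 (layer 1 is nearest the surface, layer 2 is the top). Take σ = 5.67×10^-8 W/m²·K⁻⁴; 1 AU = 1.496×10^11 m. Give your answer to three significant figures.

Orbital distance: d = 7.88 AU = 1.179×10^12 m.
Flux at the orbit: S = L/(4πd²) = 1.12×10^27/(4π·(1.18×10^12)²) = 64.13 W/m².
OLR = S(1−α)/4 = 11.03 W/m²; the top layer radiates at T_e = 118.1 K.
Each opaque layer satisfies 2T_j⁴ = T_{j−1}⁴ + T_{j+1}⁴, giving T_k⁴ = (N+1−k)T_e⁴.
T_2 = (1)^(1/4)·118.1 = 118.1 K.

118 kelvin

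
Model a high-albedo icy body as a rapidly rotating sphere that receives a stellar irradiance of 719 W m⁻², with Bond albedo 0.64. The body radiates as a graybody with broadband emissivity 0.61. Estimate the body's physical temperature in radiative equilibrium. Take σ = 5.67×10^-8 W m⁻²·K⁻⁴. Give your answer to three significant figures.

The planet absorbs (1−α)S over its disc πR² and re-emits over 4πR², so the mean absorbed flux is (1−0.64)·719.0/4 = 64.71 W m⁻².
Equating to εσT⁴ with ε = 0.61: T = (64.71/0.61σ)^(1/4) = 208.0 K.

208 K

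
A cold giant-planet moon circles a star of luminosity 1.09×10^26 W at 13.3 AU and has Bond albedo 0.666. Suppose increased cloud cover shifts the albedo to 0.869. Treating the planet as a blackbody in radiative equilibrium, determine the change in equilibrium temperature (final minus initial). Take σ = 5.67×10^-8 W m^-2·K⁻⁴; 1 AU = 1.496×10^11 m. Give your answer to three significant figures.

-8.84 K

Orbital distance: d = 13.3 AU = 1.990×10^12 m.
S = L/(4πd²) = 2.191 W m^-2.
With α = 0.666, T₁ = 42.38 K.
With α = 0.869, T₂ = 33.54 K.
ΔT = T₂ − T₁ = -8.842 K.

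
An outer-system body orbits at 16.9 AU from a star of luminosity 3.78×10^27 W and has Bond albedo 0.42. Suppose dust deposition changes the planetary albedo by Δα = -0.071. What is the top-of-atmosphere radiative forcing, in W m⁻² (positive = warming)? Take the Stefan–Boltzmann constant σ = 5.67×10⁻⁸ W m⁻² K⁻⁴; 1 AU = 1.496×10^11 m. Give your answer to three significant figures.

0.835 W m⁻²

Orbital distance: d = 16.9 AU = 2.528×10^12 m.
Spreading L over a sphere of radius d: S = 3.78×10^27/(4π·2.53×10^12²) = 47.06 W m⁻².
TOA radiative forcing: ΔF = −S·Δα/4 = −47.06·(-0.071)/4 = 0.8353 W m⁻².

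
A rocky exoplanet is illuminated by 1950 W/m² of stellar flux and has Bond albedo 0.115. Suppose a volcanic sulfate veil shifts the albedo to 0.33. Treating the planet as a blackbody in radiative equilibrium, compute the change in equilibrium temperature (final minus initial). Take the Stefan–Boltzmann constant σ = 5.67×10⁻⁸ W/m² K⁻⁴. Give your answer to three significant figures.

-19.9 K

Initial: T₁ = [S(1−0.115)/(4σ)]^(1/4) = 295.3 K.
Final:   T₂ = [S(1−0.33)/(4σ)]^(1/4) = 275.5 K.
ΔT = T₂ − T₁ = -19.85 K.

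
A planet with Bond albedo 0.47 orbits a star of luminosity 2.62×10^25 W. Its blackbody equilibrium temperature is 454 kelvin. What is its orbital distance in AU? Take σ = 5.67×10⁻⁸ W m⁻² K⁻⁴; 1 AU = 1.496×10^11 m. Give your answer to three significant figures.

Required flux: S = 4σT⁴/(1−α) = 18180 W m⁻².
S = L/(4πd²) → d = √(L/4πS) = √(2.62×10^25/(4π·18180)) = 1.071×10^10 m = 0.07158 AU.

0.0716 AU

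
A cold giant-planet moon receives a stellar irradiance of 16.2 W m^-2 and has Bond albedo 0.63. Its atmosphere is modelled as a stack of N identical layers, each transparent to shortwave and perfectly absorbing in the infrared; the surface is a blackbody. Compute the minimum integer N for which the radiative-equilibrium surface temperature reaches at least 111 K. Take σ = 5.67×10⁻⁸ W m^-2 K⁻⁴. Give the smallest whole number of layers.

Top-of-atmosphere balance: σT_e⁴ = S(1−α)/4 = 1.498 W m^-2 → T_e = 71.70 K.
Since T_s⁴ = (N+1)T_e⁴, we need N ≥ (T_s/T_e)⁴ − 1 = 4.744.
So N ≥ 4.744; the smallest integer is N = 5.

5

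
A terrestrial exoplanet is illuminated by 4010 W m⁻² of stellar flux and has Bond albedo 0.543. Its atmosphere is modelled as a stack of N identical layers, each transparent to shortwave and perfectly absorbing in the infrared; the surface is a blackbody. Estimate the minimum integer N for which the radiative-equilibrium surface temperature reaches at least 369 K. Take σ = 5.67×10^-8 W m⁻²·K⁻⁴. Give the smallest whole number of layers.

2

OLR = S(1−α)/4 = 458.1 W m⁻²; the top layer radiates at T_e = 299.8 K.
Since T_s⁴ = (N+1)T_e⁴, we need N ≥ (T_s/T_e)⁴ − 1 = 1.294.
So N ≥ 1.294; the smallest integer is N = 2.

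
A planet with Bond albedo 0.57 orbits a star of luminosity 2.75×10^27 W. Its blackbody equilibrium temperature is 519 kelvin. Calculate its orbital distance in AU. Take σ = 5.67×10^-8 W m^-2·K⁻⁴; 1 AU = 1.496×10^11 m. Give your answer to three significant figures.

0.505 AU

Energy balance gives S = 4σT⁴/(1−α) = 38270 W m^-2.
From L = 4πd²S, d = √(2.75×10^27/(4π·38270)) = 7.562×10^10 m = 0.5055 AU.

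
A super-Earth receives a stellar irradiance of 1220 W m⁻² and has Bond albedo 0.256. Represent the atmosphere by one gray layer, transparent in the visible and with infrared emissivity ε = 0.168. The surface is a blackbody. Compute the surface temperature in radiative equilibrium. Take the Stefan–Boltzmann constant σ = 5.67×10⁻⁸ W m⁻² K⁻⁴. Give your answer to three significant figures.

257 kelvin

At the top of the atmosphere, σT_e⁴ = S(1−α)/4 = 226.9 W m⁻², giving T_e = 251.5 K.
For a single slab of emissivity ε, T_s⁴ = 2T_e⁴/(2−ε); thus T_s = 251.5·(1.092)^(1/4) = 257.1 K.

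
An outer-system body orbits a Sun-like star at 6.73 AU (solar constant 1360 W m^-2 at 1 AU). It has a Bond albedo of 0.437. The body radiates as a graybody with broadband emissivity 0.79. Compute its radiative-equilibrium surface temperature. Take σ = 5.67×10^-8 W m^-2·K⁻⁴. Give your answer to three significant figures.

Flux at the orbit: S = 1360/(6.73)² = 30.03 W m^-2.
Averaging over the sphere, the absorbed flux is S(1−α)/4 = 4.226 W m^-2.
Radiative balance εσT⁴ = 4.226 gives T = [4.226/(0.79·σ)]^(1/4) = 98.56 K.

98.6 K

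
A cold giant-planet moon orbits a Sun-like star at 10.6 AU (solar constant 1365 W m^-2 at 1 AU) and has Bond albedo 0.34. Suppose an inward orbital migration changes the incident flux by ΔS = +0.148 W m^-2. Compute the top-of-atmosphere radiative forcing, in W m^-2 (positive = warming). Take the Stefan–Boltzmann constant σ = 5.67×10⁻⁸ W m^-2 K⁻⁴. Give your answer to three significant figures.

By the inverse-square law, S = 1365/10.6² = 12.15 W m^-2.
ΔF = Δ[S(1−α)]/4 = (1−0.34)·+0.148/4 = 0.02442 W m^-2.

0.0244 W m^-2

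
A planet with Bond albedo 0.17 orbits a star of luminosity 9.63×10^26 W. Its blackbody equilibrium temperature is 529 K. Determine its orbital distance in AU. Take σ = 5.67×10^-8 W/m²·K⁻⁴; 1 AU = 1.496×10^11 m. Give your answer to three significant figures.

Required flux: S = 4σT⁴/(1−α) = 21400 W/m².
Then d = [L/(4πS)]^(1/2) = 5.984×10^10 m, i.e. 0.4000 AU.

0.400 AU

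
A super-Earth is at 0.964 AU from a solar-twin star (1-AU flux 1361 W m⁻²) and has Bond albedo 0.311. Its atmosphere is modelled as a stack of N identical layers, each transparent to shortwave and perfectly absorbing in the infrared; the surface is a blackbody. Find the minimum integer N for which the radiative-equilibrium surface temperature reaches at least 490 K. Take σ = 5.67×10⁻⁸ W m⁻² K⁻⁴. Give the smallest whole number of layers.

By the inverse-square law, S = 1361/0.964² = 1465 W m⁻².
Top-of-atmosphere balance: σT_e⁴ = S(1−α)/4 = 252.3 W m⁻² → T_e = 258.3 K.
T_s = (N+1)^(1/4)·T_e ≥ 490 K requires N+1 ≥ (T_s/T_e)⁴ = (490/258.3)⁴ = 12.957.
Rounding up, N = 12.

12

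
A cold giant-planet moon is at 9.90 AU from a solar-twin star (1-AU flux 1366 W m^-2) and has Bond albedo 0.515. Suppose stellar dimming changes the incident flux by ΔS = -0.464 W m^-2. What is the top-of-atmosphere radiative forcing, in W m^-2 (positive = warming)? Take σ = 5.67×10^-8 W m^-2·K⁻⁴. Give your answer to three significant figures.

Flux at the orbit: S = 1366/(9.90)² = 13.94 W m^-2.
Only a fraction (1−α) is absorbed and it's spread over 4πR², so ΔF = (1−α)ΔS/4 = -0.05626 W m^-2.

-0.0563 W m^-2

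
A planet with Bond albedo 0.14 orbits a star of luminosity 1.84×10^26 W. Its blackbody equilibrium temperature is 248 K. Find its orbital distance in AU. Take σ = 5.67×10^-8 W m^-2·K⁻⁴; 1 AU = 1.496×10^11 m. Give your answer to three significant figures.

The flux needed for this T is 4σT⁴/(1−0.14) = 997.6 W m^-2.
Then d = [L/(4πS)]^(1/2) = 1.212×10^11 m, i.e. 0.8098 AU.

0.810 AU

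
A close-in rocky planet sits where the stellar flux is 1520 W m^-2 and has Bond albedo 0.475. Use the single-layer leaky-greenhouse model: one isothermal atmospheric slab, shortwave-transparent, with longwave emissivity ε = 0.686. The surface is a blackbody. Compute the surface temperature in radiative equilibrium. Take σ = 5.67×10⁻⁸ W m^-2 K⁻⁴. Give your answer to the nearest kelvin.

271 K

Effective emission temperature (TOA balance): σT_e⁴ = S(1−α)/4 = 199.5 W m^-2 → T_e = 243.6 K.
For a single slab of emissivity ε, T_s⁴ = 2T_e⁴/(2−ε); thus T_s = 243.6·(1.522)^(1/4) = 270.5 K.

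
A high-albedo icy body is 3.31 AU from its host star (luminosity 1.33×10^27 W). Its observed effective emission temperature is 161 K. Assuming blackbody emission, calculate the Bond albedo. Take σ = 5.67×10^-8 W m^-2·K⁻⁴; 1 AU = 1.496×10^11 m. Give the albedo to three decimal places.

d = 3.31 × 1.496×10^11 m = 4.952×10^11 m.
S = L/(4πd²) = 431.6 W m^-2.
From σT⁴ = S(1−α)/4 we invert for α: 1−α = 4σT⁴/S.
4σT⁴ = 4·5.67×10⁻⁸·(161)⁴ = 152.4 W m^-2.
1−α = 152.4/431.6 = 0.3530, so α = 0.6470.

0.647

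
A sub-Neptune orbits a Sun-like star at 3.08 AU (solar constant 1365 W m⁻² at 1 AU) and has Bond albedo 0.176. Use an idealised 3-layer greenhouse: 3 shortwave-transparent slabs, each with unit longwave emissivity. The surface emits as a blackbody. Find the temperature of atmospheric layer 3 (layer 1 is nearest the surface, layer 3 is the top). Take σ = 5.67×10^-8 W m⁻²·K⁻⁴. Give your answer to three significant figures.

By the inverse-square law, S = 1365/3.08² = 143.9 W m⁻².
OLR = S(1−α)/4 = 29.64 W m⁻²; the top layer radiates at T_e = 151.2 K.
In the N-layer model, layer k (counted from the surface) has T_k = (N+1−k)^(1/4)·T_e.
With k = 3: T_3 = (3+1−3)^¼·151.2 K = 151.2 K.

151 K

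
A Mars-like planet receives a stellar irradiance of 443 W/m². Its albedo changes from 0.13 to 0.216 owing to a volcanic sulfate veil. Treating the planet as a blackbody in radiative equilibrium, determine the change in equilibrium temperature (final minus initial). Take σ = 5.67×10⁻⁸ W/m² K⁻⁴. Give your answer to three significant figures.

Initial: T₁ = [S(1−0.13)/(4σ)]^(1/4) = 203.0 K.
Final:   T₂ = [S(1−0.216)/(4σ)]^(1/4) = 197.8 K.
ΔT = T₂ − T₁ = -5.215 K.

-5.22 K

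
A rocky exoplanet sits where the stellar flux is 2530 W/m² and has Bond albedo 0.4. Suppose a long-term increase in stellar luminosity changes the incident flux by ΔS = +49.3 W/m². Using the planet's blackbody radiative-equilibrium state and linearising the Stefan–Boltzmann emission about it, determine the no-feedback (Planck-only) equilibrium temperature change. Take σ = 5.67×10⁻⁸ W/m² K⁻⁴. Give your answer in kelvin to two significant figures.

The baseline emission temperature is T_e = 286.0 K.
ΔF = Δ[S(1−α)]/4 = (1−0.4)·+49.3/4 = 7.395 W/m².
The Planck feedback parameter is 4σT_e³ = 5.307 W/m²/K.
So ΔT₀ = 7.395/5.307 = 1.39 K.

1.4 K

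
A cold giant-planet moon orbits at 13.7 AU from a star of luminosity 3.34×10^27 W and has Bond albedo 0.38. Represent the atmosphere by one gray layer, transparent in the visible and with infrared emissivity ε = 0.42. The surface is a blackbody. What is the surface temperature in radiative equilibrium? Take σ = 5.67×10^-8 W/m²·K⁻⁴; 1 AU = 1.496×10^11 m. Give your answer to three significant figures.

d = 13.7 × 1.496×10^11 m = 2.050×10^12 m.
Spreading L over a sphere of radius d: S = 3.34×10^27/(4π·2.05×10^12²) = 63.28 W/m².
Effective emission temperature (TOA balance): σT_e⁴ = S(1−α)/4 = 9.808 W/m² → T_e = 114.7 K.
Surface balance with a leaky layer gives σT_s⁴ = σT_e⁴·2/(2−ε), so T_s = T_e·[2/(2−0.42)]^(1/4) = 121.6 K.

122 K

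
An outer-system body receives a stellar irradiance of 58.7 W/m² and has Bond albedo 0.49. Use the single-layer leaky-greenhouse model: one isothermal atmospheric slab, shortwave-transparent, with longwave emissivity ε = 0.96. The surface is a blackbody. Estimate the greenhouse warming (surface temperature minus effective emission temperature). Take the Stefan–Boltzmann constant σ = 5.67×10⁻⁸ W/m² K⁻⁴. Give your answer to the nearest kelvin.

The planet radiates to space at T_e = [S(1−α)/(4σ)]^(1/4) = 107.2 K.
The surface balance (absorbed SW + ε·downward IR = σT_s⁴) with T_a⁴ = T_s⁴/2 reduces to T_s = T_e·[2/(2−ε)]^¼ = 126.2 K.
T_s − T_e = 126.2 − 107.2 = 19.04 K.

19 kelvin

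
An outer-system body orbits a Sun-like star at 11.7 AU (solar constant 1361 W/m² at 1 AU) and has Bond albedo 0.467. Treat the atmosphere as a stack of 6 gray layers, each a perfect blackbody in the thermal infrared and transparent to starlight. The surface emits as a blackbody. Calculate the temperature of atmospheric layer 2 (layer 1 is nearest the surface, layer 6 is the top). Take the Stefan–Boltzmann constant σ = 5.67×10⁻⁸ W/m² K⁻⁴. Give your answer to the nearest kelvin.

By the inverse-square law, S = 1361/11.7² = 9.942 W/m².
Top-of-atmosphere balance: σT_e⁴ = S(1−α)/4 = 1.325 W/m² → T_e = 69.53 K.
The net upward flux σT_e⁴ is constant between every pair of levels, so T_k⁴ = (N+1−k)T_e⁴.
With k = 2: T_2 = (6+1−2)^¼·69.53 K = 104.0 K.

104 K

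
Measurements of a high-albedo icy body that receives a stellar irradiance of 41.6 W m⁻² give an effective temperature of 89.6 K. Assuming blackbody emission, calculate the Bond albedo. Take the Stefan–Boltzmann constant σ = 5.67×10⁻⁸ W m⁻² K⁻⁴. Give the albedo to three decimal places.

Energy balance: S(1−α)/4 = σT⁴, so 1−α = 4σT⁴/S.
σT⁴ = 3.654 W m⁻², so 4σT⁴ = 14.62 W m⁻².
1−α = 14.62/41.60 = 0.3514, so α = 0.6486.

0.649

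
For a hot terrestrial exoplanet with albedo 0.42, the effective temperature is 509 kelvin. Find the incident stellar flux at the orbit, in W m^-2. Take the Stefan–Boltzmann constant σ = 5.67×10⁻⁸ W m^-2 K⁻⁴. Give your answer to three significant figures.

26200 W m^-2

From S(1−α)/4 = σT⁴: S = 4σT⁴/(1−α).
The emitted flux is σT⁴ = 3806 W m^-2.
So S = 4×3806/(1−0.42) = 26250 W m^-2.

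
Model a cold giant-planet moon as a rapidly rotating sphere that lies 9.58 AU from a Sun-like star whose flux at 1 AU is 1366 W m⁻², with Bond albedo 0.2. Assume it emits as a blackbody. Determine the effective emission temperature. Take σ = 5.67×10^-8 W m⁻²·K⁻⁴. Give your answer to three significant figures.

85.1 K

Irradiance scales as 1/d², so S = 1366 W m⁻² × (1/9.58)² = 14.88 W m⁻².
The planet absorbs (1−α)S over its disc πR² and re-emits over 4πR², so the mean absorbed flux is (1−0.2)·14.88/4 = 2.977 W m⁻².
Balancing against σT⁴: T = (2.977/5.67×10⁻⁸)^(1/4) = 85.12 K.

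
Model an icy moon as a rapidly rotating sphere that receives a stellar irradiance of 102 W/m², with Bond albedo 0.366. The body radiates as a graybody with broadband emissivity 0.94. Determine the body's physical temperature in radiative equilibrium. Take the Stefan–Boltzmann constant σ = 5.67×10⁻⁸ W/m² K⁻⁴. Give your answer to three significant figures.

Absorbed flux (global mean): S(1−α)/4 = 102.0·0.634/4 = 16.17 W/m².
Radiative balance εσT⁴ = 16.17 gives T = [16.17/(0.94·σ)]^(1/4) = 132.0 K.

132 K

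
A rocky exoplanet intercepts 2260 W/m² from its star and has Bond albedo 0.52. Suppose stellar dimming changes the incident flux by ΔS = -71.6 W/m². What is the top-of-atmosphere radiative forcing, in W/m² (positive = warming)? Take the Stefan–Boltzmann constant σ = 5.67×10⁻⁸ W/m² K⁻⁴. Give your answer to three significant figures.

-8.59 W/m²

TOA radiative forcing: ΔF = (1−α)ΔS/4 = 0.48·(-71.6)/4 = -8.592 W/m².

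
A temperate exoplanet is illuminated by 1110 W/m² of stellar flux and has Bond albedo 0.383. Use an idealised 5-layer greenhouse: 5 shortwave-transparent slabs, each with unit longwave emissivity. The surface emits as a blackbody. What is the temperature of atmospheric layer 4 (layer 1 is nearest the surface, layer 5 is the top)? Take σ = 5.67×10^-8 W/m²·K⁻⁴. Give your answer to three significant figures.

279 kelvin

OLR = S(1−α)/4 = 171.2 W/m²; the top layer radiates at T_e = 234.4 K.
Each opaque layer satisfies 2T_j⁴ = T_{j−1}⁴ + T_{j+1}⁴, giving T_k⁴ = (N+1−k)T_e⁴.
With k = 4: T_4 = (5+1−4)^¼·234.4 K = 278.8 K.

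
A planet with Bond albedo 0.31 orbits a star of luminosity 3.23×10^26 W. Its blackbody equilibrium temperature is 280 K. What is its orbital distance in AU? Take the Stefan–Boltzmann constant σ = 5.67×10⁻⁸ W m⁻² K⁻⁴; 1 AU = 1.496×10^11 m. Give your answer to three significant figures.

Energy balance gives S = 4σT⁴/(1−α) = 2020 W m⁻².
From L = 4πd²S, d = √(3.23×10^26/(4π·2020)) = 1.128×10^11 m = 0.7540 AU.

0.754 AU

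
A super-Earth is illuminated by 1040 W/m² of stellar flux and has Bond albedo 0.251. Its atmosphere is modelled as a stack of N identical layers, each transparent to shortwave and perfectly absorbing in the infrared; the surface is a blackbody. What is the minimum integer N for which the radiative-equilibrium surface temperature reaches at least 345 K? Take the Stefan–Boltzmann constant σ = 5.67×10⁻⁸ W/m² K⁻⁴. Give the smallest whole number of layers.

4

Top-of-atmosphere balance: σT_e⁴ = S(1−α)/4 = 194.7 W/m² → T_e = 242.1 K.
Since T_s⁴ = (N+1)T_e⁴, we need N ≥ (T_s/T_e)⁴ − 1 = 3.125.
Rounding up, N = 4.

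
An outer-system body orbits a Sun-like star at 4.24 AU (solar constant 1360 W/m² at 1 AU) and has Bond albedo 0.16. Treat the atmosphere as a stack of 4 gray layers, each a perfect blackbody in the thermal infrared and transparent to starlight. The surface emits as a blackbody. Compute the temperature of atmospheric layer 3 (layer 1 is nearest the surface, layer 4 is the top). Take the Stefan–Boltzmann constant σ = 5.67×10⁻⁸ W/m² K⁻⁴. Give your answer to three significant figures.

Irradiance scales as 1/d², so S = 1360 W/m² × (1/4.24)² = 75.65 W/m².
The effective emission temperature is T_e = [S(1−α)/(4σ)]^¼ = 129.4 K.
In the N-layer model, layer k (counted from the surface) has T_k = (N+1−k)^(1/4)·T_e.
With k = 3: T_3 = (4+1−3)^¼·129.4 K = 153.9 K.

154 K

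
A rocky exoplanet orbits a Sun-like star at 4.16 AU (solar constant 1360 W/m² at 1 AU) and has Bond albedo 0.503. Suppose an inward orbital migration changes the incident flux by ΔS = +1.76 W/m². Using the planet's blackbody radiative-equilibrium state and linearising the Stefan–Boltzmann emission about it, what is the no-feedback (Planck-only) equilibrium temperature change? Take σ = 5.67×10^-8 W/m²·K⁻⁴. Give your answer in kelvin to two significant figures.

Flux at the orbit: S = 1360/(4.16)² = 78.59 W/m².
The baseline emission temperature is T_e = 114.6 K.
Only a fraction (1−α) is absorbed and it's spread over 4πR², so ΔF = (1−α)ΔS/4 = 0.2187 W/m².
Planck response: λ_P = 4σT_e³ = 4·5.67×10⁻⁸·(114.6)³ = 0.3410 W/m²/K.
ΔT₀ = ΔF/λ_P = 0.2187/0.3410 = 0.641 K.

0.64 K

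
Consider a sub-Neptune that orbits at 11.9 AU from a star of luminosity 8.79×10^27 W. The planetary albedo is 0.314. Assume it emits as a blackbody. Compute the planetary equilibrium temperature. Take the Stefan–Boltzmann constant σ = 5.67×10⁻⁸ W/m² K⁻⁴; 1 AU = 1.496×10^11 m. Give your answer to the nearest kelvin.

161 K

Orbital distance: d = 11.9 AU = 1.780×10^12 m.
Spreading L over a sphere of radius d: S = 8.79×10^27/(4π·1.78×10^12²) = 220.7 W/m².
Absorbed flux (global mean): S(1−α)/4 = 220.7·0.686/4 = 37.85 W/m².
In equilibrium σT⁴ equals this, so T = 160.7 K.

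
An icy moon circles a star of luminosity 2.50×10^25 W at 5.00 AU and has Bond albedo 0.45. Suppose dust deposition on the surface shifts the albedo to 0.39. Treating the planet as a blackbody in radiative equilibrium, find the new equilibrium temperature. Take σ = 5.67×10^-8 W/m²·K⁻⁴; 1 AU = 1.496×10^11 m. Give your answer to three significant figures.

55.6 K

d = 5.00 × 1.496×10^11 m = 7.480×10^11 m.
Spreading L over a sphere of radius d: S = 2.50×10^25/(4π·7.48×10^11²) = 3.556 W/m².
With the new albedo, S(1−α₂)/4 = 0.5422 W/m², so T₂ = 55.61 K.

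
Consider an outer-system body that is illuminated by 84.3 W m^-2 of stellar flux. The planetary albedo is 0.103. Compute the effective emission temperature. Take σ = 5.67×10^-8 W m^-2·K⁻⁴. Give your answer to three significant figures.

135 K

Averaging over the sphere, the absorbed flux is S(1−α)/4 = 18.90 W m^-2.
Set σT⁴ = 18.90 → T = (18.90/σ)^(1/4) = 135.1 K.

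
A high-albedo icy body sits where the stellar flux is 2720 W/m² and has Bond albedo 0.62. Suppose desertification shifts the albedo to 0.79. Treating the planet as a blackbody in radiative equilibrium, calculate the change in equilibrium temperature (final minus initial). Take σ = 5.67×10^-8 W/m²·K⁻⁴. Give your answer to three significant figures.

-35.8 K

Before: T₁ = [2720·0.38/(4σ)]^(1/4) = 259.8 K.
With α = 0.79, T₂ = 224.0 K.
ΔT = T₂ − T₁ = -35.80 K.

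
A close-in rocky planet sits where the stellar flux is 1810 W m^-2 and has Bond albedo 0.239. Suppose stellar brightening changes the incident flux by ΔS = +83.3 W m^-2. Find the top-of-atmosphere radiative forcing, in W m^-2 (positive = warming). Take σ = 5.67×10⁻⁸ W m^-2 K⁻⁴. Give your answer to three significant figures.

TOA radiative forcing: ΔF = (1−α)ΔS/4 = 0.761·(+83.3)/4 = 15.85 W m^-2.

15.8 W m^-2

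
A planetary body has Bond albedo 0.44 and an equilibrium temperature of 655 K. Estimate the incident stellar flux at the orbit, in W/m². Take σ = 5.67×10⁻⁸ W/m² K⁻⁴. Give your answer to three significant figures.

74500 W/m²

Invert the energy balance for S: S = 4σT⁴/(1−α).
σT⁴ = 5.67×10⁻⁸·(655)⁴ = 10440 W/m².
So S = 4×10440/(1−0.44) = 74550 W/m².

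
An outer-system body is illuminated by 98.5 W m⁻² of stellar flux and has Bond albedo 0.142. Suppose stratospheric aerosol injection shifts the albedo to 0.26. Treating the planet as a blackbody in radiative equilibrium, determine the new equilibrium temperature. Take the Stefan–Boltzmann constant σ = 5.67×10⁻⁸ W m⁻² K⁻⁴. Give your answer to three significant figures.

New equilibrium: T₂ = [(1−0.26)·98.50/(4σ)]^(1/4) = 133.9 K.

134 kelvin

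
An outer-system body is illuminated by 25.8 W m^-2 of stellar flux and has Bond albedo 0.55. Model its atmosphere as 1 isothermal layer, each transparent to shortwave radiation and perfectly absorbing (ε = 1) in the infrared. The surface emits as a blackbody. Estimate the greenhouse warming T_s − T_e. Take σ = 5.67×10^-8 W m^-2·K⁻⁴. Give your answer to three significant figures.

16.0 K

The effective emission temperature is T_e = [S(1−α)/(4σ)]^¼ = 84.59 K.
Surface: T_s = (2)^¼·T_e = 100.6 K.
So the greenhouse effect raises the surface by 100.6 − 84.59 = 16.00 K.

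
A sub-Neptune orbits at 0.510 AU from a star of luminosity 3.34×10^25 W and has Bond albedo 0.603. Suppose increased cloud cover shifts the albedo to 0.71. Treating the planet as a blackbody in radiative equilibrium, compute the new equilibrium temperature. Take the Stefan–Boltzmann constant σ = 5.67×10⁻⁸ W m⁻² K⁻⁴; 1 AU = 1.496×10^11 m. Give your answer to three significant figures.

d = 0.510 × 1.496×10^11 m = 7.630×10^10 m.
Flux at the orbit: S = L/(4πd²) = 3.34×10^25/(4π·(7.63×10^10)²) = 456.6 W m⁻².
With the new albedo, S(1−α₂)/4 = 33.10 W m⁻², so T₂ = 155.4 K.

155 K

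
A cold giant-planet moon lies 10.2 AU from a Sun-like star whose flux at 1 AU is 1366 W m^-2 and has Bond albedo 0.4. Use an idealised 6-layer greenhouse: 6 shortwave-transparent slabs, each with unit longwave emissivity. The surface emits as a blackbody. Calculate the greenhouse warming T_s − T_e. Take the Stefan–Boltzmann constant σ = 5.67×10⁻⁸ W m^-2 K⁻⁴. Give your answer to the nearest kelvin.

By the inverse-square law, S = 1366/10.2² = 13.13 W m^-2.
OLR = S(1−α)/4 = 1.969 W m^-2; the top layer radiates at T_e = 76.77 K.
T_s = (N+1)^(1/4)·T_e = 124.9 K.
So the greenhouse effect raises the surface by 124.9 − 76.77 = 48.10 K.

48 K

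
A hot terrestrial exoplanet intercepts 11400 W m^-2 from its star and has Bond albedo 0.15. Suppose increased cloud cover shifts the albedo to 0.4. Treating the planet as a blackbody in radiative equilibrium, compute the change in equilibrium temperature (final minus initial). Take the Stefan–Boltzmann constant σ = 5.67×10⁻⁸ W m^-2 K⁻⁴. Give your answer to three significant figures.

-37.9 K

With α = 0.15, T₁ = 454.6 K.
Final:   T₂ = [S(1−0.4)/(4σ)]^(1/4) = 416.7 K.
Change: 416.7 − 454.6 = -37.91 K.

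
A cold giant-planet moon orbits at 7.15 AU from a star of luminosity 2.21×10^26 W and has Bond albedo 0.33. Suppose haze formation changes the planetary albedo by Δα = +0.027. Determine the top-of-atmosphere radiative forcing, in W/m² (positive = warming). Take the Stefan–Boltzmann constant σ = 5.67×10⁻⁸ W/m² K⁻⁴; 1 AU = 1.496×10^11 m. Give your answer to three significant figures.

Orbital distance: d = 7.15 AU = 1.070×10^12 m.
S = L/(4πd²) = 15.37 W/m².
TOA radiative forcing: ΔF = −S·Δα/4 = −15.37·(+0.027)/4 = -0.1038 W/m².

-0.104 W/m²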